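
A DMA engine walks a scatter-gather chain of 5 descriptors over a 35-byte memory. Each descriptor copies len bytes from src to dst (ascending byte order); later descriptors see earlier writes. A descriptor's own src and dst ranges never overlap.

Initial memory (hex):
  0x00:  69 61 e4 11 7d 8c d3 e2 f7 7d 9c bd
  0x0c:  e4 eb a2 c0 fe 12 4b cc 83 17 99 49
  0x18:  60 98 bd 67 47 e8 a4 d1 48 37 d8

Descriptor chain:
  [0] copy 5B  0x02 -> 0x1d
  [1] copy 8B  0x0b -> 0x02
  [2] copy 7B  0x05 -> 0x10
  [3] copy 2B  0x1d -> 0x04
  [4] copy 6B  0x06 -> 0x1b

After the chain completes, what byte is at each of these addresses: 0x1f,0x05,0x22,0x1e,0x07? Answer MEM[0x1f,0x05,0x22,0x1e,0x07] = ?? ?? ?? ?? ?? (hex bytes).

MEM[0x1f,0x05,0x22,0x1e,0x07] = 9c 11 d8 4b fe

D0: mem[0x1d..0x21] <- [e4 11 7d 8c d3]
D1: mem[0x02..0x09] <- [bd e4 eb a2 c0 fe 12 4b]
D2: mem[0x10..0x16] <- [a2 c0 fe 12 4b 9c bd]
D3: mem[0x04..0x05] <- [e4 11]
D4: mem[0x1b..0x20] <- [c0 fe 12 4b 9c bd]
query mem[0x1f]=0x9c, mem[0x05]=0x11, mem[0x22]=0xd8, mem[0x1e]=0x4b, mem[0x07]=0xfe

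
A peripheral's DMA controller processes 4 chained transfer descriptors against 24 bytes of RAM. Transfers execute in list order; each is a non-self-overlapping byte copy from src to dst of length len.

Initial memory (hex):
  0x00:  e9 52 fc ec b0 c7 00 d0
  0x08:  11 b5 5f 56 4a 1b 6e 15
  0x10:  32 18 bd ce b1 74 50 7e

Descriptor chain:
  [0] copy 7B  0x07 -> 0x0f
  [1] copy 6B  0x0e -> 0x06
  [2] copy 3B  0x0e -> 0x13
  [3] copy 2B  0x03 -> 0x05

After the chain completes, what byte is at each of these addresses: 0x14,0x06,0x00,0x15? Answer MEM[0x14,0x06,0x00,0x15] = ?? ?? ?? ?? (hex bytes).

[0] 0x07->0x0f len=7 : d0 11 b5 5f 56 4a 1b
[1] 0x0e->0x06 len=6 : 6e d0 11 b5 5f 56
[2] 0x0e->0x13 len=3 : 6e d0 11
[3] 0x03->0x05 len=2 : ec b0
query mem[0x14]=0xd0, mem[0x06]=0xb0, mem[0x00]=0xe9, mem[0x15]=0x11

MEM[0x14,0x06,0x00,0x15] = d0 b0 e9 11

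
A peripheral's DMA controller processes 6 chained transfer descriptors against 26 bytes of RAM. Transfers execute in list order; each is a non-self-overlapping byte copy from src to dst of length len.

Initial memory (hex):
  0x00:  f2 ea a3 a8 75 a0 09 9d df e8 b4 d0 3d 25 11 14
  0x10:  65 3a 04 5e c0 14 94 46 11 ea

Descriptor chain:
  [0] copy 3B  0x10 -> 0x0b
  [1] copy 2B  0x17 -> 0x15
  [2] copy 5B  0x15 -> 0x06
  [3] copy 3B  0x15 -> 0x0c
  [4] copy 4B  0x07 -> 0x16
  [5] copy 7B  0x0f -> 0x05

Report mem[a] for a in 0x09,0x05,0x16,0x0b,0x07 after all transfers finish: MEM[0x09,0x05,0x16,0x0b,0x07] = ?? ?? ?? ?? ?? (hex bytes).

[0] 0x10->0x0b len=3 : 65 3a 04
[1] 0x17->0x15 len=2 : 46 11
[2] 0x15->0x06 len=5 : 46 11 46 11 ea
[3] 0x15->0x0c len=3 : 46 11 46
[4] 0x07->0x16 len=4 : 11 46 11 ea
[5] 0x0f->0x05 len=7 : 14 65 3a 04 5e c0 46
query mem[0x09]=0x5e, mem[0x05]=0x14, mem[0x16]=0x11, mem[0x0b]=0x46, mem[0x07]=0x3a

MEM[0x09,0x05,0x16,0x0b,0x07] = 5e 14 11 46 3a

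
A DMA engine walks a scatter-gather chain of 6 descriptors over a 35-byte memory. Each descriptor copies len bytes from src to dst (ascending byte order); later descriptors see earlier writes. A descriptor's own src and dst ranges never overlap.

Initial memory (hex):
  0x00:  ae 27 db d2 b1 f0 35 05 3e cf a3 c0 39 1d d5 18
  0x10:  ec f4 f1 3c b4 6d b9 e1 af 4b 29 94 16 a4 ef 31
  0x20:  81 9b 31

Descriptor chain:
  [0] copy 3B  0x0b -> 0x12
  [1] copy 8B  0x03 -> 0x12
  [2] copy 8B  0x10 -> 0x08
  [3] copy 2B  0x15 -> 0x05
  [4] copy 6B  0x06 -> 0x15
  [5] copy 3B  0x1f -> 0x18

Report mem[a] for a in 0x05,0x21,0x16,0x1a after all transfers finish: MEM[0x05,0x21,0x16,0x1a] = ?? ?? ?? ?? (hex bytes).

[0] 0x0b->0x12 len=3 : c0 39 1d
[1] 0x03->0x12 len=8 : d2 b1 f0 35 05 3e cf a3
[2] 0x10->0x08 len=8 : ec f4 d2 b1 f0 35 05 3e
[3] 0x15->0x05 len=2 : 35 05
[4] 0x06->0x15 len=6 : 05 05 ec f4 d2 b1
[5] 0x1f->0x18 len=3 : 31 81 9b
query mem[0x05]=0x35, mem[0x21]=0x9b, mem[0x16]=0x05, mem[0x1a]=0x9b

MEM[0x05,0x21,0x16,0x1a] = 35 9b 05 9b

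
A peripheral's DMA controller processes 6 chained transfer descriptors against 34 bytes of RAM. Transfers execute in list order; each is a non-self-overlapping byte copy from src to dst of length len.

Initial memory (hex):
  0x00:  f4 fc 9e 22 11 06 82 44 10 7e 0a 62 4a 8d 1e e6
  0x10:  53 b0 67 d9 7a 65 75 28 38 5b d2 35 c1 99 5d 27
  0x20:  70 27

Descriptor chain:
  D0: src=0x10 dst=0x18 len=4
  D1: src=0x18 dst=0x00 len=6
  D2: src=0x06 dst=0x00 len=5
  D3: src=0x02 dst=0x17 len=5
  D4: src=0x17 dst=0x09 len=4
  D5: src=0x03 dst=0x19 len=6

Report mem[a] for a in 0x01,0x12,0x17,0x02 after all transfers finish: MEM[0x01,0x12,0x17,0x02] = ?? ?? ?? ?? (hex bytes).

  after D0: wrote 4B at 0x18 = 53b067d9
  after D1: wrote 6B at 0x00 = 53b067d9c199
  after D2: wrote 5B at 0x00 = 8244107e0a
  after D3: wrote 5B at 0x17 = 107e0a9982
  after D4: wrote 4B at 0x09 = 107e0a99
  after D5: wrote 6B at 0x19 = 7e0a99824410
query mem[0x01]=0x44, mem[0x12]=0x67, mem[0x17]=0x10, mem[0x02]=0x10

MEM[0x01,0x12,0x17,0x02] = 44 67 10 10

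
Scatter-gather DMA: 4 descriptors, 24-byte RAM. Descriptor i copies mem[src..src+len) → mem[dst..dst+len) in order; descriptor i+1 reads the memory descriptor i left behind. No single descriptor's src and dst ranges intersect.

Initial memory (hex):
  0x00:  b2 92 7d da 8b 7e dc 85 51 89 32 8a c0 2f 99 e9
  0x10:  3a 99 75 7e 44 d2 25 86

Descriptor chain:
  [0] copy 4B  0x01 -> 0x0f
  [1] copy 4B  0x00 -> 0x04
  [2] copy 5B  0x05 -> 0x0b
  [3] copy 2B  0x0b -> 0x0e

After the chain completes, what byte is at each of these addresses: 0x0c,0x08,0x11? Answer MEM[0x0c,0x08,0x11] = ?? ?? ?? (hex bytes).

D0: mem[0x0f..0x12] <- [92 7d da 8b]
D1: mem[0x04..0x07] <- [b2 92 7d da]
D2: mem[0x0b..0x0f] <- [92 7d da 51 89]
D3: mem[0x0e..0x0f] <- [92 7d]
query mem[0x0c]=0x7d, mem[0x08]=0x51, mem[0x11]=0xda

MEM[0x0c,0x08,0x11] = 7d 51 da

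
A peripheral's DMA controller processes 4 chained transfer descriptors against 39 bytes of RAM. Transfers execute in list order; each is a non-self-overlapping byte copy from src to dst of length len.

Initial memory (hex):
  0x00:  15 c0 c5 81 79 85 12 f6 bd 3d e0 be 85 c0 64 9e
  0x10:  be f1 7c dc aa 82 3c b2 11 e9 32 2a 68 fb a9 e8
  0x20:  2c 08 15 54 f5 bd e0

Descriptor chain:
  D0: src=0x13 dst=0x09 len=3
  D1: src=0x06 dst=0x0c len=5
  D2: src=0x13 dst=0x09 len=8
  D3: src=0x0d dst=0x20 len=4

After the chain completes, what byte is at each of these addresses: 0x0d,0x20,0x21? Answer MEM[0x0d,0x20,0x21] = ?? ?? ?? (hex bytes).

MEM[0x0d,0x20,0x21] = b2 b2 11

[0] 0x13->0x09 len=3 : dc aa 82
[1] 0x06->0x0c len=5 : 12 f6 bd dc aa
[2] 0x13->0x09 len=8 : dc aa 82 3c b2 11 e9 32
[3] 0x0d->0x20 len=4 : b2 11 e9 32
query mem[0x0d]=0xb2, mem[0x20]=0xb2, mem[0x21]=0x11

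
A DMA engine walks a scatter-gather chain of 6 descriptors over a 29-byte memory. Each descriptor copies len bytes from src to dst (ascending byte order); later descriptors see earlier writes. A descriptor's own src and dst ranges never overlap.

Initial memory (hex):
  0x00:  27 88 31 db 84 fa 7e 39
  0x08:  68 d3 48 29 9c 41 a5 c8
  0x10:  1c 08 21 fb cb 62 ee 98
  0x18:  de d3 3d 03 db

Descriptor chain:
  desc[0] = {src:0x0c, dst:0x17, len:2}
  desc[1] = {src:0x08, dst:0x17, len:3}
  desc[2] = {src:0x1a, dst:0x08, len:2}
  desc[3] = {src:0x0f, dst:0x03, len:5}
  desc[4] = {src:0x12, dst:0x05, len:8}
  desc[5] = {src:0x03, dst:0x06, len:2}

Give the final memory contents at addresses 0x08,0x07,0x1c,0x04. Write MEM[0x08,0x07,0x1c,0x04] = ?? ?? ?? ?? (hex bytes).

MEM[0x08,0x07,0x1c,0x04] = 62 1c db 1c

D0: mem[0x17..0x18] <- [9c 41]
D1: mem[0x17..0x19] <- [68 d3 48]
D2: mem[0x08..0x09] <- [3d 03]
D3: mem[0x03..0x07] <- [c8 1c 08 21 fb]
D4: mem[0x05..0x0c] <- [21 fb cb 62 ee 68 d3 48]
D5: mem[0x06..0x07] <- [c8 1c]
query mem[0x08]=0x62, mem[0x07]=0x1c, mem[0x1c]=0xdb, mem[0x04]=0x1c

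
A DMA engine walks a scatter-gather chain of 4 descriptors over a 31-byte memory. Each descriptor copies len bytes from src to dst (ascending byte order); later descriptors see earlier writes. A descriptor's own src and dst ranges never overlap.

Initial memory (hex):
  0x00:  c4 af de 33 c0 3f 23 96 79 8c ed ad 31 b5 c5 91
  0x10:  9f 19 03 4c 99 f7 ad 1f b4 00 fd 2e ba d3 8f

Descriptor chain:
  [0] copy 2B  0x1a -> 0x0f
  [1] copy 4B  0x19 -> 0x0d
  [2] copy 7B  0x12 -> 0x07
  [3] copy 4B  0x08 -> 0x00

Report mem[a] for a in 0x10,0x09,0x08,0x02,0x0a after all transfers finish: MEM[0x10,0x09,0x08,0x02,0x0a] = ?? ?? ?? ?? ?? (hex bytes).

MEM[0x10,0x09,0x08,0x02,0x0a] = ba 99 4c f7 f7

  after D0: wrote 2B at 0x0f = fd2e
  after D1: wrote 4B at 0x0d = 00fd2eba
  after D2: wrote 7B at 0x07 = 034c99f7ad1fb4
  after D3: wrote 4B at 0x00 = 4c99f7ad
query mem[0x10]=0xba, mem[0x09]=0x99, mem[0x08]=0x4c, mem[0x02]=0xf7, mem[0x0a]=0xf7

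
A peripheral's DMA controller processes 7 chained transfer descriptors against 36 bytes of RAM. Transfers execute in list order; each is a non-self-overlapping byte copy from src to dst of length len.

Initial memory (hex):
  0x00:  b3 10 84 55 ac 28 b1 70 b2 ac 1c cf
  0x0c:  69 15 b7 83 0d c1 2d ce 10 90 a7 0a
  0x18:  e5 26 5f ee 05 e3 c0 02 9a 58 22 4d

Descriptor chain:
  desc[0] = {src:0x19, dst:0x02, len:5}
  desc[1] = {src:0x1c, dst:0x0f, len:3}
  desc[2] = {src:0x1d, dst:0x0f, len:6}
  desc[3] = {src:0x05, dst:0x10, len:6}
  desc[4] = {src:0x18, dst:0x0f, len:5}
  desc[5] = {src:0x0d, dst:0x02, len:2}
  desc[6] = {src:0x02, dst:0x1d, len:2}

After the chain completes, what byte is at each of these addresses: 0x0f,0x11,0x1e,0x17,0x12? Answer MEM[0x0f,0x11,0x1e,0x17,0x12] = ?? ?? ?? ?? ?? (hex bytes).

MEM[0x0f,0x11,0x1e,0x17,0x12] = e5 5f b7 0a ee

[0] 0x19->0x02 len=5 : 26 5f ee 05 e3
[1] 0x1c->0x0f len=3 : 05 e3 c0
[2] 0x1d->0x0f len=6 : e3 c0 02 9a 58 22
[3] 0x05->0x10 len=6 : 05 e3 70 b2 ac 1c
[4] 0x18->0x0f len=5 : e5 26 5f ee 05
[5] 0x0d->0x02 len=2 : 15 b7
[6] 0x02->0x1d len=2 : 15 b7
query mem[0x0f]=0xe5, mem[0x11]=0x5f, mem[0x1e]=0xb7, mem[0x17]=0x0a, mem[0x12]=0xee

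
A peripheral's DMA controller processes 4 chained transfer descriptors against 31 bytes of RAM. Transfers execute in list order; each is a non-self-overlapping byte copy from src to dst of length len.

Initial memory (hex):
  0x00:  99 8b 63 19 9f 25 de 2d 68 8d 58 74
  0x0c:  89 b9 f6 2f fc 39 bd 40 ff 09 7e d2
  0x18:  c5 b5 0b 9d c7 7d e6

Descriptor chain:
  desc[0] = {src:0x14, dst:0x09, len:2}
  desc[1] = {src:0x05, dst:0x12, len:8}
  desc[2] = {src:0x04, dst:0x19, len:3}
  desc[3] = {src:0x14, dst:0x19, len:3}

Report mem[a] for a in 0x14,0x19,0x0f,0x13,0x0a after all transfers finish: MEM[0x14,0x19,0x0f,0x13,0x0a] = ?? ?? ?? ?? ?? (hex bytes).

  after D0: wrote 2B at 0x09 = ff09
  after D1: wrote 8B at 0x12 = 25de2d68ff097489
  after D2: wrote 3B at 0x19 = 9f25de
  after D3: wrote 3B at 0x19 = 2d68ff
query mem[0x14]=0x2d, mem[0x19]=0x2d, mem[0x0f]=0x2f, mem[0x13]=0xde, mem[0x0a]=0x09

MEM[0x14,0x19,0x0f,0x13,0x0a] = 2d 2d 2f de 09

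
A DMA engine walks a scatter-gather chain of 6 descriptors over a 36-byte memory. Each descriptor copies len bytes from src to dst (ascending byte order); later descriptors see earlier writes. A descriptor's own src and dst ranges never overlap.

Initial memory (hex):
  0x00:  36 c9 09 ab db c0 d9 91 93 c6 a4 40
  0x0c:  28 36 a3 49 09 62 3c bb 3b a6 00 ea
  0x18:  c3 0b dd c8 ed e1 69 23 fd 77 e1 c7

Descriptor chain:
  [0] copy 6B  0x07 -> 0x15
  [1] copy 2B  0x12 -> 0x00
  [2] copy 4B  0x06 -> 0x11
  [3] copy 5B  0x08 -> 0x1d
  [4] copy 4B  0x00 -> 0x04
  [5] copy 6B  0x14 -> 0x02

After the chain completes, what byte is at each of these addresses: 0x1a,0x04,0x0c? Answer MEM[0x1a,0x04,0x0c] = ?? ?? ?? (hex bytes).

  after D0: wrote 6B at 0x15 = 9193c6a44028
  after D1: wrote 2B at 0x00 = 3cbb
  after D2: wrote 4B at 0x11 = d99193c6
  after D3: wrote 5B at 0x1d = 93c6a44028
  after D4: wrote 4B at 0x04 = 3cbb09ab
  after D5: wrote 6B at 0x02 = c69193c6a440
query mem[0x1a]=0x28, mem[0x04]=0x93, mem[0x0c]=0x28

MEM[0x1a,0x04,0x0c] = 28 93 28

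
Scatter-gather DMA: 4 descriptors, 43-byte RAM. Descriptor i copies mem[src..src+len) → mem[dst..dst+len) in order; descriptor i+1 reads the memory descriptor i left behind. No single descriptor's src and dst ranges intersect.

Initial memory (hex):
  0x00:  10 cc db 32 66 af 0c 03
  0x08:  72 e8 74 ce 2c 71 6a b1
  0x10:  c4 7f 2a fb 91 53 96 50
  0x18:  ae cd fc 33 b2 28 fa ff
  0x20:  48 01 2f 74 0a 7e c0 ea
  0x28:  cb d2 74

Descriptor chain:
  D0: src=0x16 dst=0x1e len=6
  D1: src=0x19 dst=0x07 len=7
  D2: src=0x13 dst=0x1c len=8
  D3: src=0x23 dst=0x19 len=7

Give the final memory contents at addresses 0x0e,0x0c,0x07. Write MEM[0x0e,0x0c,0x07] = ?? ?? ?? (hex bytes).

MEM[0x0e,0x0c,0x07] = 6a 96 cd

D0: mem[0x1e..0x23] <- [96 50 ae cd fc 33]
D1: mem[0x07..0x0d] <- [cd fc 33 b2 28 96 50]
D2: mem[0x1c..0x23] <- [fb 91 53 96 50 ae cd fc]
D3: mem[0x19..0x1f] <- [fc 0a 7e c0 ea cb d2]
query mem[0x0e]=0x6a, mem[0x0c]=0x96, mem[0x07]=0xcd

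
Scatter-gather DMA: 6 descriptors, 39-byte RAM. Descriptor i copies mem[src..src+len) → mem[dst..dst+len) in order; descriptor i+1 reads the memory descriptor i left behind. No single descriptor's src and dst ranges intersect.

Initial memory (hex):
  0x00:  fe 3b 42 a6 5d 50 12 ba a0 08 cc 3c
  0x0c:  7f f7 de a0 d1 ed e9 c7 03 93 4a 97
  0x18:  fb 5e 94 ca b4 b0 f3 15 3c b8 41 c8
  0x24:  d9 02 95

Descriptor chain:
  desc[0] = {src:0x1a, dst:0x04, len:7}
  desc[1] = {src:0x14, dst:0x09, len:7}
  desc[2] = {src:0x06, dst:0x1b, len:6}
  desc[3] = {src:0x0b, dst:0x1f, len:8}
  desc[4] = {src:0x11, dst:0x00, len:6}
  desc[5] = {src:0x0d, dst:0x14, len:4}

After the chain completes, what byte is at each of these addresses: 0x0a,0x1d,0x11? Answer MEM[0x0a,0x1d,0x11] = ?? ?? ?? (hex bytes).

MEM[0x0a,0x1d,0x11] = 93 f3 ed

D0: mem[0x04..0x0a] <- [94 ca b4 b0 f3 15 3c]
D1: mem[0x09..0x0f] <- [03 93 4a 97 fb 5e 94]
D2: mem[0x1b..0x20] <- [b4 b0 f3 03 93 4a]
D3: mem[0x1f..0x26] <- [4a 97 fb 5e 94 d1 ed e9]
D4: mem[0x00..0x05] <- [ed e9 c7 03 93 4a]
D5: mem[0x14..0x17] <- [fb 5e 94 d1]
query mem[0x0a]=0x93, mem[0x1d]=0xf3, mem[0x11]=0xed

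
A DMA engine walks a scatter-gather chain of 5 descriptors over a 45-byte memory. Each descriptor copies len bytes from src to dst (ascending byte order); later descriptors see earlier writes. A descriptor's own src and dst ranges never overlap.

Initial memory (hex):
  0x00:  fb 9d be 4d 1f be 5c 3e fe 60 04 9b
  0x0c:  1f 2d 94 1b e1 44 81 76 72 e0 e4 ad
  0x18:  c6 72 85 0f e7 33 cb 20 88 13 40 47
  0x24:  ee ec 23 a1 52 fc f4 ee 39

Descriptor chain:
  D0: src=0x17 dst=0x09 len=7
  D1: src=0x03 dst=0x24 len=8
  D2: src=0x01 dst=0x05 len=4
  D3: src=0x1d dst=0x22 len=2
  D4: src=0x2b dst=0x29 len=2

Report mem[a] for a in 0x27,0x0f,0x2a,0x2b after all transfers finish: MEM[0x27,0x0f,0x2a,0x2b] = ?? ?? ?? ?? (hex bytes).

MEM[0x27,0x0f,0x2a,0x2b] = 5c 33 39 c6

[0] 0x17->0x09 len=7 : ad c6 72 85 0f e7 33
[1] 0x03->0x24 len=8 : 4d 1f be 5c 3e fe ad c6
[2] 0x01->0x05 len=4 : 9d be 4d 1f
[3] 0x1d->0x22 len=2 : 33 cb
[4] 0x2b->0x29 len=2 : c6 39
query mem[0x27]=0x5c, mem[0x0f]=0x33, mem[0x2a]=0x39, mem[0x2b]=0xc6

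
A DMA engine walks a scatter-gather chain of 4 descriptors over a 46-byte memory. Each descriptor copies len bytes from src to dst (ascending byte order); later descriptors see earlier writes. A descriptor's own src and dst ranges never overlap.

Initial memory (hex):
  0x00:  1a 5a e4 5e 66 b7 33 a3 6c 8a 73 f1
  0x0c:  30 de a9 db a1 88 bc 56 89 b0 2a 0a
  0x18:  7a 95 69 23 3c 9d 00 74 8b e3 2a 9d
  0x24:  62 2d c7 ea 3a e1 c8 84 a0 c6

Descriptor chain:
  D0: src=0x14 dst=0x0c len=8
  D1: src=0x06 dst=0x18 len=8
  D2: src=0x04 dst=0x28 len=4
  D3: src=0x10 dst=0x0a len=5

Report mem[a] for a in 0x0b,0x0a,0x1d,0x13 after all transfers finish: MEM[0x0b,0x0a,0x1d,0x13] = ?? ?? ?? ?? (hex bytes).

  after D0: wrote 8B at 0x0c = 89b02a0a7a956923
  after D1: wrote 8B at 0x18 = 33a36c8a73f189b0
  after D2: wrote 4B at 0x28 = 66b733a3
  after D3: wrote 5B at 0x0a = 7a95692389
query mem[0x0b]=0x95, mem[0x0a]=0x7a, mem[0x1d]=0xf1, mem[0x13]=0x23

MEM[0x0b,0x0a,0x1d,0x13] = 95 7a f1 23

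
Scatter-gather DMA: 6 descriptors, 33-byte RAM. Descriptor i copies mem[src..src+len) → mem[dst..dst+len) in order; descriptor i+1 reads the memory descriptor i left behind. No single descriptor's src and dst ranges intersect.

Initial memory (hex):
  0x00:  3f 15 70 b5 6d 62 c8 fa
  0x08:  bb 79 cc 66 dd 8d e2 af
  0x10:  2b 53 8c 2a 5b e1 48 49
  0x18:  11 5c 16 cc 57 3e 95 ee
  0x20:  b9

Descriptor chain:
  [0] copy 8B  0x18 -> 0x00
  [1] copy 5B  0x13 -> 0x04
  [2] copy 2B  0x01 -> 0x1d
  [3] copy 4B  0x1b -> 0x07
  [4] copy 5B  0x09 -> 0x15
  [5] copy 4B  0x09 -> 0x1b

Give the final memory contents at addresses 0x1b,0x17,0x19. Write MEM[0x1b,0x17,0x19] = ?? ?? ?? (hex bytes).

#0 dst[0x00+8] := {0x11,0x5c,0x16,0xcc,0x57,0x3e,0x95,0xee}
#1 dst[0x04+5] := {0x2a,0x5b,0xe1,0x48,0x49}
#2 dst[0x1d+2] := {0x5c,0x16}
#3 dst[0x07+4] := {0xcc,0x57,0x5c,0x16}
#4 dst[0x15+5] := {0x5c,0x16,0x66,0xdd,0x8d}
#5 dst[0x1b+4] := {0x5c,0x16,0x66,0xdd}
query mem[0x1b]=0x5c, mem[0x17]=0x66, mem[0x19]=0x8d

MEM[0x1b,0x17,0x19] = 5c 66 8d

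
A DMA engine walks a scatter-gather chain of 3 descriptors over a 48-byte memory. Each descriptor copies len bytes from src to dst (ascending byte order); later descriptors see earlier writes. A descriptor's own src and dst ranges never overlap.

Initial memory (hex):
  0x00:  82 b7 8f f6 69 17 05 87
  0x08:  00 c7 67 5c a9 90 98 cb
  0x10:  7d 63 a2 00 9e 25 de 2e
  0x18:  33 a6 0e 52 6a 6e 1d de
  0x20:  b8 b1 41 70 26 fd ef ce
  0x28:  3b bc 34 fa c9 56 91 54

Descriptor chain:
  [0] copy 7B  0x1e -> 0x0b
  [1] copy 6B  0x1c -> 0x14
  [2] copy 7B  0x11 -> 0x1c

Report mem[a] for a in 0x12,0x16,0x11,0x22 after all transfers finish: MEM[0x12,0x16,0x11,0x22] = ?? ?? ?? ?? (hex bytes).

MEM[0x12,0x16,0x11,0x22] = a2 1d 26 de

  after D0: wrote 7B at 0x0b = 1ddeb8b1417026
  after D1: wrote 6B at 0x14 = 6a6e1ddeb8b1
  after D2: wrote 7B at 0x1c = 26a2006a6e1dde
query mem[0x12]=0xa2, mem[0x16]=0x1d, mem[0x11]=0x26, mem[0x22]=0xde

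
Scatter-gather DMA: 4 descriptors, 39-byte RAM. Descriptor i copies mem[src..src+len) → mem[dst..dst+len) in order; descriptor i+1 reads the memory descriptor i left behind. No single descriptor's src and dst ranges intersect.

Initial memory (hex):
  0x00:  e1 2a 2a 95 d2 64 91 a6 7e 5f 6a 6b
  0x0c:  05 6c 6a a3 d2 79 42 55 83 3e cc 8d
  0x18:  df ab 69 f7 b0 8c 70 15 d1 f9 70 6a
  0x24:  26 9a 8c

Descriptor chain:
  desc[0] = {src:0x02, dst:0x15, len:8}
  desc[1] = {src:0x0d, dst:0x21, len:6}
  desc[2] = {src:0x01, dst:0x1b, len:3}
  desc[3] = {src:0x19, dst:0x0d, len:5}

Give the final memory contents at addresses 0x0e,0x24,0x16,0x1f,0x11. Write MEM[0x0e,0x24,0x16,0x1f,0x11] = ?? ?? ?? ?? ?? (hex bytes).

MEM[0x0e,0x24,0x16,0x1f,0x11] = a6 d2 95 15 95

[0] 0x02->0x15 len=8 : 2a 95 d2 64 91 a6 7e 5f
[1] 0x0d->0x21 len=6 : 6c 6a a3 d2 79 42
[2] 0x01->0x1b len=3 : 2a 2a 95
[3] 0x19->0x0d len=5 : 91 a6 2a 2a 95
query mem[0x0e]=0xa6, mem[0x24]=0xd2, mem[0x16]=0x95, mem[0x1f]=0x15, mem[0x11]=0x95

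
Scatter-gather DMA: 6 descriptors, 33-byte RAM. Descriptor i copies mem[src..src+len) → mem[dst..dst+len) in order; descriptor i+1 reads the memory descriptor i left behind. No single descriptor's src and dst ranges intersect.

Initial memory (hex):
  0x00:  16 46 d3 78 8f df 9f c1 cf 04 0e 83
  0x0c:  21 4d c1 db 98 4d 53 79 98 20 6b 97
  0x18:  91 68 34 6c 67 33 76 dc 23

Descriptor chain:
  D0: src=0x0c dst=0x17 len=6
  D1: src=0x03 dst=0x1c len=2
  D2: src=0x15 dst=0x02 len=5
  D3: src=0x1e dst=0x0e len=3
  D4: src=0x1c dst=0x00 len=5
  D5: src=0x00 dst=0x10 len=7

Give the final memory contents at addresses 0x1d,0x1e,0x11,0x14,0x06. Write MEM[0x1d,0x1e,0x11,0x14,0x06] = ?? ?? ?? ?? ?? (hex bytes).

MEM[0x1d,0x1e,0x11,0x14,0x06] = 8f 76 8f 23 c1

D0: mem[0x17..0x1c] <- [21 4d c1 db 98 4d]
D1: mem[0x1c..0x1d] <- [78 8f]
D2: mem[0x02..0x06] <- [20 6b 21 4d c1]
D3: mem[0x0e..0x10] <- [76 dc 23]
D4: mem[0x00..0x04] <- [78 8f 76 dc 23]
D5: mem[0x10..0x16] <- [78 8f 76 dc 23 4d c1]
query mem[0x1d]=0x8f, mem[0x1e]=0x76, mem[0x11]=0x8f, mem[0x14]=0x23, mem[0x06]=0xc1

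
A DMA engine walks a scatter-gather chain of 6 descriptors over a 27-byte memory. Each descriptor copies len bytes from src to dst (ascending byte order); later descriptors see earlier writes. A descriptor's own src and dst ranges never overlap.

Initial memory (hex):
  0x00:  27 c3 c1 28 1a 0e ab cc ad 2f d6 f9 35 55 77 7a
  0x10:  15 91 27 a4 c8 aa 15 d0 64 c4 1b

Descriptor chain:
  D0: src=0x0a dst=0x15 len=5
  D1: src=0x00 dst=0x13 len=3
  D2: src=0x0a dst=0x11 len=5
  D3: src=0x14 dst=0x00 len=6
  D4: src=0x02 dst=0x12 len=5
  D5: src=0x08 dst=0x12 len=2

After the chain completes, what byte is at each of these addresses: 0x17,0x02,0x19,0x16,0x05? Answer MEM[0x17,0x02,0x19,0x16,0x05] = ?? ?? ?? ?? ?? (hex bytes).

#0 dst[0x15+5] := {0xd6,0xf9,0x35,0x55,0x77}
#1 dst[0x13+3] := {0x27,0xc3,0xc1}
#2 dst[0x11+5] := {0xd6,0xf9,0x35,0x55,0x77}
#3 dst[0x00+6] := {0x55,0x77,0xf9,0x35,0x55,0x77}
#4 dst[0x12+5] := {0xf9,0x35,0x55,0x77,0xab}
#5 dst[0x12+2] := {0xad,0x2f}
query mem[0x17]=0x35, mem[0x02]=0xf9, mem[0x19]=0x77, mem[0x16]=0xab, mem[0x05]=0x77

MEM[0x17,0x02,0x19,0x16,0x05] = 35 f9 77 ab 77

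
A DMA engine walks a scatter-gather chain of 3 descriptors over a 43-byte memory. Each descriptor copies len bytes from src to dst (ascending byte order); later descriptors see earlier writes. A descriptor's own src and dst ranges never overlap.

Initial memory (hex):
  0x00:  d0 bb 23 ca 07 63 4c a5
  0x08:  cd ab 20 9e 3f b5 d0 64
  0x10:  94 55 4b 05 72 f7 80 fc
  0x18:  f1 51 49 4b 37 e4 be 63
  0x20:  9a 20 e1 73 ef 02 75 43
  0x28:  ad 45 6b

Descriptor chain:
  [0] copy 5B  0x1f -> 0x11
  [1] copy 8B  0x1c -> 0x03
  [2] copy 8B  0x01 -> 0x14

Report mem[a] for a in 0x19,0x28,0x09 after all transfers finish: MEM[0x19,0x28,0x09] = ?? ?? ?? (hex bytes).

  after D0: wrote 5B at 0x11 = 639a20e173
  after D1: wrote 8B at 0x03 = 37e4be639a20e173
  after D2: wrote 8B at 0x14 = bb2337e4be639a20
query mem[0x19]=0x63, mem[0x28]=0xad, mem[0x09]=0xe1

MEM[0x19,0x28,0x09] = 63 ad e1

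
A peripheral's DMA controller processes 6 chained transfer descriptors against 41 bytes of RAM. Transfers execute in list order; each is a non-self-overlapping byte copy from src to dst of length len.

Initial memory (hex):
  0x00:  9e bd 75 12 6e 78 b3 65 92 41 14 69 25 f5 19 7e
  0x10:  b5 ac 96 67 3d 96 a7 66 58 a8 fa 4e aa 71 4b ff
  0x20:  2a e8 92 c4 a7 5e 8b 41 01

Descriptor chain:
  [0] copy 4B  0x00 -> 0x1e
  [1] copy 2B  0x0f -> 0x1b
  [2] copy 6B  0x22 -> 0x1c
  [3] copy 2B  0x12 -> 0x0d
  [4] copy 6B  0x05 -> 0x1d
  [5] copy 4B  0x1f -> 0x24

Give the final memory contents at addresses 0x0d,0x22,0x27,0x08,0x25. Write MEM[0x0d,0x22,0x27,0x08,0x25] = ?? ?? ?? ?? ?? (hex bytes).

D0: mem[0x1e..0x21] <- [9e bd 75 12]
D1: mem[0x1b..0x1c] <- [7e b5]
D2: mem[0x1c..0x21] <- [92 c4 a7 5e 8b 41]
D3: mem[0x0d..0x0e] <- [96 67]
D4: mem[0x1d..0x22] <- [78 b3 65 92 41 14]
D5: mem[0x24..0x27] <- [65 92 41 14]
query mem[0x0d]=0x96, mem[0x22]=0x14, mem[0x27]=0x14, mem[0x08]=0x92, mem[0x25]=0x92

MEM[0x0d,0x22,0x27,0x08,0x25] = 96 14 14 92 92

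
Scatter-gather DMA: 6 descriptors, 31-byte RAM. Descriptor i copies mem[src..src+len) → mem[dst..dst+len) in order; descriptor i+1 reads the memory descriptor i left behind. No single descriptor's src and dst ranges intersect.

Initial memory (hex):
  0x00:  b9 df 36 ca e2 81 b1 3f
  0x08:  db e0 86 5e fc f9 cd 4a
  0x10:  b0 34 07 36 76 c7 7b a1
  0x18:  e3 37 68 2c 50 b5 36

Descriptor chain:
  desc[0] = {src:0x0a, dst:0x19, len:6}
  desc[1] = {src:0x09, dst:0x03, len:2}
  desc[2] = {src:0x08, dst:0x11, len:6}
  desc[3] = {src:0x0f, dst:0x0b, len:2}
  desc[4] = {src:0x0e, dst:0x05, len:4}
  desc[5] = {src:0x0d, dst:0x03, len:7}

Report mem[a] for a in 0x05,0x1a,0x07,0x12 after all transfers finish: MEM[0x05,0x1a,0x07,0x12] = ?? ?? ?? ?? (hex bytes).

  after D0: wrote 6B at 0x19 = 865efcf9cd4a
  after D1: wrote 2B at 0x03 = e086
  after D2: wrote 6B at 0x11 = dbe0865efcf9
  after D3: wrote 2B at 0x0b = 4ab0
  after D4: wrote 4B at 0x05 = cd4ab0db
  after D5: wrote 7B at 0x03 = f9cd4ab0dbe086
query mem[0x05]=0x4a, mem[0x1a]=0x5e, mem[0x07]=0xdb, mem[0x12]=0xe0

MEM[0x05,0x1a,0x07,0x12] = 4a 5e db e0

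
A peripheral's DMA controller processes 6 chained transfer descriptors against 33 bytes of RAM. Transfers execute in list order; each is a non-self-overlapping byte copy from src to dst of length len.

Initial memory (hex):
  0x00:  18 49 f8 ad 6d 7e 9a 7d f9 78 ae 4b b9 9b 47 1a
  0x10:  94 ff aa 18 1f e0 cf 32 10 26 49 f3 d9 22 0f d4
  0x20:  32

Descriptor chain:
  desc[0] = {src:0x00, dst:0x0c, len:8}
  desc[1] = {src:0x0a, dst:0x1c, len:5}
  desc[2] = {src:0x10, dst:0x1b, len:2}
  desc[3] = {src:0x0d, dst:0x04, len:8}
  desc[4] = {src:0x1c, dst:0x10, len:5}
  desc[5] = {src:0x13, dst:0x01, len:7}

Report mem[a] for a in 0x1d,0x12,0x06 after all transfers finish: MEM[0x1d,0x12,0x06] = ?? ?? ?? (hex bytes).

[0] 0x00->0x0c len=8 : 18 49 f8 ad 6d 7e 9a 7d
[1] 0x0a->0x1c len=5 : ae 4b 18 49 f8
[2] 0x10->0x1b len=2 : 6d 7e
[3] 0x0d->0x04 len=8 : 49 f8 ad 6d 7e 9a 7d 1f
[4] 0x1c->0x10 len=5 : 7e 4b 18 49 f8
[5] 0x13->0x01 len=7 : 49 f8 e0 cf 32 10 26
query mem[0x1d]=0x4b, mem[0x12]=0x18, mem[0x06]=0x10

MEM[0x1d,0x12,0x06] = 4b 18 10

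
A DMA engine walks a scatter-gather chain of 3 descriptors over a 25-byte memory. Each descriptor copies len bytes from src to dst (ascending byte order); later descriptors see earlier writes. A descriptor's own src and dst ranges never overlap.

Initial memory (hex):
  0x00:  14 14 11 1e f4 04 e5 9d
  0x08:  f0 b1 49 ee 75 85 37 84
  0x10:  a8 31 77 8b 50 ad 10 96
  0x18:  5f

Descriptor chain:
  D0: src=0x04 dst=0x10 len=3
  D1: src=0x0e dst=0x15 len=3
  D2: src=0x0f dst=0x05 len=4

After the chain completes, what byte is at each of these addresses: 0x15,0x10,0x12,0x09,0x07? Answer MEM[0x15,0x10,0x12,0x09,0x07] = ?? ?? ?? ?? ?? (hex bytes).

D0: mem[0x10..0x12] <- [f4 04 e5]
D1: mem[0x15..0x17] <- [37 84 f4]
D2: mem[0x05..0x08] <- [84 f4 04 e5]
query mem[0x15]=0x37, mem[0x10]=0xf4, mem[0x12]=0xe5, mem[0x09]=0xb1, mem[0x07]=0x04

MEM[0x15,0x10,0x12,0x09,0x07] = 37 f4 e5 b1 04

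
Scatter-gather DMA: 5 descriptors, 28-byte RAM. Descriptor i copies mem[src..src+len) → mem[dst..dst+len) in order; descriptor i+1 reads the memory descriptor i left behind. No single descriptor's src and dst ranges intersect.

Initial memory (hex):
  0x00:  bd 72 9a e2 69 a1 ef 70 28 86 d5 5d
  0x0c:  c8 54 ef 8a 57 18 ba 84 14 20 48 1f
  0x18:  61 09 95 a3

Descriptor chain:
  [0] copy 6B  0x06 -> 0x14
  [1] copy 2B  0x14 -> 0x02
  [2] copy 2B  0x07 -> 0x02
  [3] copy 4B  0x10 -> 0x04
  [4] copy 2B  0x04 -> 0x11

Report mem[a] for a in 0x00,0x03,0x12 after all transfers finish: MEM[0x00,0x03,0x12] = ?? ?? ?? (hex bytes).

D0: mem[0x14..0x19] <- [ef 70 28 86 d5 5d]
D1: mem[0x02..0x03] <- [ef 70]
D2: mem[0x02..0x03] <- [70 28]
D3: mem[0x04..0x07] <- [57 18 ba 84]
D4: mem[0x11..0x12] <- [57 18]
query mem[0x00]=0xbd, mem[0x03]=0x28, mem[0x12]=0x18

MEM[0x00,0x03,0x12] = bd 28 18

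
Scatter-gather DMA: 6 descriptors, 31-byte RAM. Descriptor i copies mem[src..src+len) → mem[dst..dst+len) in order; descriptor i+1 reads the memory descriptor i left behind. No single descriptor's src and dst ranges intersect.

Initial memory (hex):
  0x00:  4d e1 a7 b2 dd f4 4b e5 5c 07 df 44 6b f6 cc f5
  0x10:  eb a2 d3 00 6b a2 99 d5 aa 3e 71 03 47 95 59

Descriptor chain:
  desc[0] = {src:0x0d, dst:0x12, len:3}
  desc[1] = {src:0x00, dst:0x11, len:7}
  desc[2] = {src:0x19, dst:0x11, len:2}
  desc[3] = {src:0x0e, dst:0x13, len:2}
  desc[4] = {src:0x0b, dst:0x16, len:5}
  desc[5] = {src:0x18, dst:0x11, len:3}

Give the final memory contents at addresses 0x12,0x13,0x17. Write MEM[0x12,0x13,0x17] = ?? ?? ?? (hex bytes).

D0: mem[0x12..0x14] <- [f6 cc f5]
D1: mem[0x11..0x17] <- [4d e1 a7 b2 dd f4 4b]
D2: mem[0x11..0x12] <- [3e 71]
D3: mem[0x13..0x14] <- [cc f5]
D4: mem[0x16..0x1a] <- [44 6b f6 cc f5]
D5: mem[0x11..0x13] <- [f6 cc f5]
query mem[0x12]=0xcc, mem[0x13]=0xf5, mem[0x17]=0x6b

MEM[0x12,0x13,0x17] = cc f5 6b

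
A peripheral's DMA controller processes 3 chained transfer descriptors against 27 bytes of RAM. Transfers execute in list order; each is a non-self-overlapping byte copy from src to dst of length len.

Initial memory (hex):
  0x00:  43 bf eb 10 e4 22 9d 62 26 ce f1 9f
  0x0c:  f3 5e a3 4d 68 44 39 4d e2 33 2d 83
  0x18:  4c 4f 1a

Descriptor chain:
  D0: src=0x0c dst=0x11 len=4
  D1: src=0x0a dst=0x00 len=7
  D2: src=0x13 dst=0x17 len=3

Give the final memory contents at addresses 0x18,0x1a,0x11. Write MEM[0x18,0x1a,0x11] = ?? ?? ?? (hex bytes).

MEM[0x18,0x1a,0x11] = 4d 1a f3

[0] 0x0c->0x11 len=4 : f3 5e a3 4d
[1] 0x0a->0x00 len=7 : f1 9f f3 5e a3 4d 68
[2] 0x13->0x17 len=3 : a3 4d 33
query mem[0x18]=0x4d, mem[0x1a]=0x1a, mem[0x11]=0xf3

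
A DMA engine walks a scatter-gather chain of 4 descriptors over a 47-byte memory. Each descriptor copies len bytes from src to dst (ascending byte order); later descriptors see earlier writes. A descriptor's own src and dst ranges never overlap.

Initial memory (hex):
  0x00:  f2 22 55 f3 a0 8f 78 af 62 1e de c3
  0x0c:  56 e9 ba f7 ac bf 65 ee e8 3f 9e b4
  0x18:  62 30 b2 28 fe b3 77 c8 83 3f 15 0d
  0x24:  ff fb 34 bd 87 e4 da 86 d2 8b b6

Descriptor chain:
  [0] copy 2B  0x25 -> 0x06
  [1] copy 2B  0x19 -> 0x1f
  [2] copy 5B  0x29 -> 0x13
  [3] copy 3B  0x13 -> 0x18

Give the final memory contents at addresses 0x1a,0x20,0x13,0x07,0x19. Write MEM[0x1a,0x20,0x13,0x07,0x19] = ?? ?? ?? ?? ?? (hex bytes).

MEM[0x1a,0x20,0x13,0x07,0x19] = 86 b2 e4 34 da

  after D0: wrote 2B at 0x06 = fb34
  after D1: wrote 2B at 0x1f = 30b2
  after D2: wrote 5B at 0x13 = e4da86d28b
  after D3: wrote 3B at 0x18 = e4da86
query mem[0x1a]=0x86, mem[0x20]=0xb2, mem[0x13]=0xe4, mem[0x07]=0x34, mem[0x19]=0xda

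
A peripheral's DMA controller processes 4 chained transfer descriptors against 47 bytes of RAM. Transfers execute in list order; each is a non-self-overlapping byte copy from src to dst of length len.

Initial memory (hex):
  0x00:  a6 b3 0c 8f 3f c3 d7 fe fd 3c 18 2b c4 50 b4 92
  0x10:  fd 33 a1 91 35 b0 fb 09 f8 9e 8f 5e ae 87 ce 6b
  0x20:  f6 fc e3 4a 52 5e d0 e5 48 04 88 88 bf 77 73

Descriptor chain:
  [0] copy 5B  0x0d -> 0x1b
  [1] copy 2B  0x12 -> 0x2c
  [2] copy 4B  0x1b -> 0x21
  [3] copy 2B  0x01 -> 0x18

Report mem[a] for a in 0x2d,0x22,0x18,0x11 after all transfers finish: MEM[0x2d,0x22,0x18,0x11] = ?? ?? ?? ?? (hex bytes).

  after D0: wrote 5B at 0x1b = 50b492fd33
  after D1: wrote 2B at 0x2c = a191
  after D2: wrote 4B at 0x21 = 50b492fd
  after D3: wrote 2B at 0x18 = b30c
query mem[0x2d]=0x91, mem[0x22]=0xb4, mem[0x18]=0xb3, mem[0x11]=0x33

MEM[0x2d,0x22,0x18,0x11] = 91 b4 b3 33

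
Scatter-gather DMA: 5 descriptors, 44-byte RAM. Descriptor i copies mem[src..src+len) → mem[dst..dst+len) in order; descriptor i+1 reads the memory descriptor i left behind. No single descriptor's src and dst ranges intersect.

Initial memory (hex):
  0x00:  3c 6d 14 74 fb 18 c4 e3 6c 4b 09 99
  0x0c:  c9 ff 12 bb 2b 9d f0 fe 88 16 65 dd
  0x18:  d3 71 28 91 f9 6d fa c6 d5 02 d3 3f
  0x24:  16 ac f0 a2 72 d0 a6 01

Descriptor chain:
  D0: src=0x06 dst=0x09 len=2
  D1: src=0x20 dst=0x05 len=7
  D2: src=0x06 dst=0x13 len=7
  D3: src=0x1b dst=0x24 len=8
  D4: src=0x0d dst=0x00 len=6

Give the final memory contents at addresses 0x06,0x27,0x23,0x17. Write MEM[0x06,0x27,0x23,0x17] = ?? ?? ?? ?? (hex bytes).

#0 dst[0x09+2] := {0xc4,0xe3}
#1 dst[0x05+7] := {0xd5,0x02,0xd3,0x3f,0x16,0xac,0xf0}
#2 dst[0x13+7] := {0x02,0xd3,0x3f,0x16,0xac,0xf0,0xc9}
#3 dst[0x24+8] := {0x91,0xf9,0x6d,0xfa,0xc6,0xd5,0x02,0xd3}
#4 dst[0x00+6] := {0xff,0x12,0xbb,0x2b,0x9d,0xf0}
query mem[0x06]=0x02, mem[0x27]=0xfa, mem[0x23]=0x3f, mem[0x17]=0xac

MEM[0x06,0x27,0x23,0x17] = 02 fa 3f ac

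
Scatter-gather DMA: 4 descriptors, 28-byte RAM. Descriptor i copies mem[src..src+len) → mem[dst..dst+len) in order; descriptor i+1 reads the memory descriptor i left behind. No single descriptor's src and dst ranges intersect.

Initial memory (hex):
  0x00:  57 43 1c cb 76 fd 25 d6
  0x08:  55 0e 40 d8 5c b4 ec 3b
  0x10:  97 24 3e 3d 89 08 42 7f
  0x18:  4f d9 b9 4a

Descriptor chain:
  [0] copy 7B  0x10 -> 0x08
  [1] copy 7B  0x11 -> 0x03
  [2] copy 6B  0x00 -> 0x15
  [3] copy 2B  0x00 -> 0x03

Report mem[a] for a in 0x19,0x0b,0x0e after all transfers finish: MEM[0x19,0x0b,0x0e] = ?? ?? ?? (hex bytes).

MEM[0x19,0x0b,0x0e] = 3e 3d 42

  after D0: wrote 7B at 0x08 = 97243e3d890842
  after D1: wrote 7B at 0x03 = 243e3d8908427f
  after D2: wrote 6B at 0x15 = 57431c243e3d
  after D3: wrote 2B at 0x03 = 5743
query mem[0x19]=0x3e, mem[0x0b]=0x3d, mem[0x0e]=0x42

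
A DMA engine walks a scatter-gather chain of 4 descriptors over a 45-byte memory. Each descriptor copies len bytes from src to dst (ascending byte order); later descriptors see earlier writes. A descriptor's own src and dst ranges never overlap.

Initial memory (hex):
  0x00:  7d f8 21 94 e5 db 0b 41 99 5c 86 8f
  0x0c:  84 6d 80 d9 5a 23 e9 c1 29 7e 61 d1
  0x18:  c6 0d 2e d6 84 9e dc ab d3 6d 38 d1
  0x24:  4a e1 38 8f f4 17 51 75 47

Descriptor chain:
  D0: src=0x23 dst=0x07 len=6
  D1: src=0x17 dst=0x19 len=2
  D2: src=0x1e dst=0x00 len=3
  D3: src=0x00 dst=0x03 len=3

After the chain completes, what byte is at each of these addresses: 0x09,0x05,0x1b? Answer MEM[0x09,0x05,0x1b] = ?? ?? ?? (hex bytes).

[0] 0x23->0x07 len=6 : d1 4a e1 38 8f f4
[1] 0x17->0x19 len=2 : d1 c6
[2] 0x1e->0x00 len=3 : dc ab d3
[3] 0x00->0x03 len=3 : dc ab d3
query mem[0x09]=0xe1, mem[0x05]=0xd3, mem[0x1b]=0xd6

MEM[0x09,0x05,0x1b] = e1 d3 d6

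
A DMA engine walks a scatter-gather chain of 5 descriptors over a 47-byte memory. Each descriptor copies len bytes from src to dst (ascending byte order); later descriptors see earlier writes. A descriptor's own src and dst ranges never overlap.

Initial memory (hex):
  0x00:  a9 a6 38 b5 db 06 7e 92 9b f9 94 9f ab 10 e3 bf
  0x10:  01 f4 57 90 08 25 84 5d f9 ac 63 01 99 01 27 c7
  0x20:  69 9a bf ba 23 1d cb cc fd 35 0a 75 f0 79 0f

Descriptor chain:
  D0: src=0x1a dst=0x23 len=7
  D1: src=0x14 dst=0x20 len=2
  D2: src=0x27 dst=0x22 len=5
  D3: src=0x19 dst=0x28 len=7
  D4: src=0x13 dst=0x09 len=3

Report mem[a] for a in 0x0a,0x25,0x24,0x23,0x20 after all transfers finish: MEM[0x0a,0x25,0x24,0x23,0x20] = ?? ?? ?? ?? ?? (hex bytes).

  after D0: wrote 7B at 0x23 = 6301990127c769
  after D1: wrote 2B at 0x20 = 0825
  after D2: wrote 5B at 0x22 = 27c7690a75
  after D3: wrote 7B at 0x28 = ac6301990127c7
  after D4: wrote 3B at 0x09 = 900825
query mem[0x0a]=0x08, mem[0x25]=0x0a, mem[0x24]=0x69, mem[0x23]=0xc7, mem[0x20]=0x08

MEM[0x0a,0x25,0x24,0x23,0x20] = 08 0a 69 c7 08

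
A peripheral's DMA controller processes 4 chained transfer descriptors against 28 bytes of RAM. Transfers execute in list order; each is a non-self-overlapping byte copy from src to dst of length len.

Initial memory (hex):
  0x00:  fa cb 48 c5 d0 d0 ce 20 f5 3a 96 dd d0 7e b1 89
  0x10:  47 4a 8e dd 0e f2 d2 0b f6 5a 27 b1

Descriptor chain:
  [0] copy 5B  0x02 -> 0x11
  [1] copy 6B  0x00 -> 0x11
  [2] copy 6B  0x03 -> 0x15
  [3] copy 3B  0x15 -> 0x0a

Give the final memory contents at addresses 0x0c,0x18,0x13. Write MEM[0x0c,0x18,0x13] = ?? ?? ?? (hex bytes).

  after D0: wrote 5B at 0x11 = 48c5d0d0ce
  after D1: wrote 6B at 0x11 = facb48c5d0d0
  after D2: wrote 6B at 0x15 = c5d0d0ce20f5
  after D3: wrote 3B at 0x0a = c5d0d0
query mem[0x0c]=0xd0, mem[0x18]=0xce, mem[0x13]=0x48

MEM[0x0c,0x18,0x13] = d0 ce 48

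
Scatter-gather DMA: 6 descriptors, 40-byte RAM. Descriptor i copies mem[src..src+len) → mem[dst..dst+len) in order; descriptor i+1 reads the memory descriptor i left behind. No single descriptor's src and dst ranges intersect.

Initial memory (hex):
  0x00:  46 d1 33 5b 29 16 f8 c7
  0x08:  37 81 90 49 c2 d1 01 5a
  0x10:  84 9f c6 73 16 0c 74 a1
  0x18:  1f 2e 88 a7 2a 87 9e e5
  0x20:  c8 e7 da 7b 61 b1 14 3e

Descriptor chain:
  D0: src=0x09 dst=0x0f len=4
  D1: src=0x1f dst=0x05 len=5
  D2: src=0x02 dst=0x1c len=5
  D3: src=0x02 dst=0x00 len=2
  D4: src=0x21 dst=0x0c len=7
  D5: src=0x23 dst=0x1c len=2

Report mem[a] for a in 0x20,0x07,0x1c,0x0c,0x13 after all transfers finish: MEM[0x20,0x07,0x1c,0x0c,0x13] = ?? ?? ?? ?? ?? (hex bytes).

#0 dst[0x0f+4] := {0x81,0x90,0x49,0xc2}
#1 dst[0x05+5] := {0xe5,0xc8,0xe7,0xda,0x7b}
#2 dst[0x1c+5] := {0x33,0x5b,0x29,0xe5,0xc8}
#3 dst[0x00+2] := {0x33,0x5b}
#4 dst[0x0c+7] := {0xe7,0xda,0x7b,0x61,0xb1,0x14,0x3e}
#5 dst[0x1c+2] := {0x7b,0x61}
query mem[0x20]=0xc8, mem[0x07]=0xe7, mem[0x1c]=0x7b, mem[0x0c]=0xe7, mem[0x13]=0x73

MEM[0x20,0x07,0x1c,0x0c,0x13] = c8 e7 7b e7 73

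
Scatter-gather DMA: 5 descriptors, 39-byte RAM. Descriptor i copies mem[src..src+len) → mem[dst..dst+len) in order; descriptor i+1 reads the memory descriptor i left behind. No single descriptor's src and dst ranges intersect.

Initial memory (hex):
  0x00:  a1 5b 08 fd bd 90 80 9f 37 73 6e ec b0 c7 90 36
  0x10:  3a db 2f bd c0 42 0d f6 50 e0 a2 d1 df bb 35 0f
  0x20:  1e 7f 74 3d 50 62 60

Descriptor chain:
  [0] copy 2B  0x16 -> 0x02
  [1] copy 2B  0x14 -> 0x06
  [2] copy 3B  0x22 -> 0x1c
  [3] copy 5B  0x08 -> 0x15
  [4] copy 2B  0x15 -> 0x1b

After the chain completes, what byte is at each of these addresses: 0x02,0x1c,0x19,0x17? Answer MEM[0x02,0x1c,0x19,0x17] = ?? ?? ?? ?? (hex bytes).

#0 dst[0x02+2] := {0x0d,0xf6}
#1 dst[0x06+2] := {0xc0,0x42}
#2 dst[0x1c+3] := {0x74,0x3d,0x50}
#3 dst[0x15+5] := {0x37,0x73,0x6e,0xec,0xb0}
#4 dst[0x1b+2] := {0x37,0x73}
query mem[0x02]=0x0d, mem[0x1c]=0x73, mem[0x19]=0xb0, mem[0x17]=0x6e

MEM[0x02,0x1c,0x19,0x17] = 0d 73 b0 6e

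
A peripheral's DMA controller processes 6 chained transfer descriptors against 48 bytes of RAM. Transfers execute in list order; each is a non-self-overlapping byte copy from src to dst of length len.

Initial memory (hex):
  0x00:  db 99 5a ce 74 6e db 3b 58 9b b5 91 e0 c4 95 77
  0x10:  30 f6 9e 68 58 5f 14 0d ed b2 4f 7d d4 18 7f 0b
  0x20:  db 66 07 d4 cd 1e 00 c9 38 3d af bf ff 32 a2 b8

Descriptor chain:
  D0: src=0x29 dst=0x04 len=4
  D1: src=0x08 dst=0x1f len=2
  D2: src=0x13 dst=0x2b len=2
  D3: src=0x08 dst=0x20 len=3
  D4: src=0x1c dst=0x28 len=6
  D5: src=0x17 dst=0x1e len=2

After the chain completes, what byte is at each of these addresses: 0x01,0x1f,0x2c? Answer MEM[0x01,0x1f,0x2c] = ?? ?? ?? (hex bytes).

MEM[0x01,0x1f,0x2c] = 99 ed 58

#0 dst[0x04+4] := {0x3d,0xaf,0xbf,0xff}
#1 dst[0x1f+2] := {0x58,0x9b}
#2 dst[0x2b+2] := {0x68,0x58}
#3 dst[0x20+3] := {0x58,0x9b,0xb5}
#4 dst[0x28+6] := {0xd4,0x18,0x7f,0x58,0x58,0x9b}
#5 dst[0x1e+2] := {0x0d,0xed}
query mem[0x01]=0x99, mem[0x1f]=0xed, mem[0x2c]=0x58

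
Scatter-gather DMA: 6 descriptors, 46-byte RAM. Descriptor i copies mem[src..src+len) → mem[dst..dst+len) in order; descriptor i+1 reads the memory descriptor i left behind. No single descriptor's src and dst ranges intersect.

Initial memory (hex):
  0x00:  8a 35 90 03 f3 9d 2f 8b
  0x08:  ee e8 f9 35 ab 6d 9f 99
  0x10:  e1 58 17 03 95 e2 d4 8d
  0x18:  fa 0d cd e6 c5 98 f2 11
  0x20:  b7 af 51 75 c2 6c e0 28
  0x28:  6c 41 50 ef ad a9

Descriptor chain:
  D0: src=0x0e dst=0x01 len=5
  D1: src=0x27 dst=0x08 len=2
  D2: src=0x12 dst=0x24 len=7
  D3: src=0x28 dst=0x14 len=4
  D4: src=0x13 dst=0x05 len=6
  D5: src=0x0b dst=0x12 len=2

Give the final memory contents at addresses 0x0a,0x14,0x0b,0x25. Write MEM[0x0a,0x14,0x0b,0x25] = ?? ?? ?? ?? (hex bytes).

MEM[0x0a,0x14,0x0b,0x25] = fa d4 35 03

  after D0: wrote 5B at 0x01 = 9f99e15817
  after D1: wrote 2B at 0x08 = 286c
  after D2: wrote 7B at 0x24 = 170395e2d48dfa
  after D3: wrote 4B at 0x14 = d48dfaef
  after D4: wrote 6B at 0x05 = 03d48dfaeffa
  after D5: wrote 2B at 0x12 = 35ab
query mem[0x0a]=0xfa, mem[0x14]=0xd4, mem[0x0b]=0x35, mem[0x25]=0x03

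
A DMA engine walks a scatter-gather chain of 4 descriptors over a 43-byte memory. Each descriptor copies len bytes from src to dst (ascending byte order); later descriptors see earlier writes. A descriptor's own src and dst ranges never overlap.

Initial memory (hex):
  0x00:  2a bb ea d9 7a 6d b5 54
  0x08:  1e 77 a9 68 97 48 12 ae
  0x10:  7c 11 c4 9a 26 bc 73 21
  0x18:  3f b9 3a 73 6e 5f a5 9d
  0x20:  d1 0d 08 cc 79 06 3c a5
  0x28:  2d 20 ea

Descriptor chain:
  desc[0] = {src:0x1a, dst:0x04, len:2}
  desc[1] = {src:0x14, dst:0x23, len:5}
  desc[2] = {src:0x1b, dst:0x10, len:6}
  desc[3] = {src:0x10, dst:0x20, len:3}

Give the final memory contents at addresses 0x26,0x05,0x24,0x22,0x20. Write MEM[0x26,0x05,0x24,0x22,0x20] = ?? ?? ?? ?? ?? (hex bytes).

MEM[0x26,0x05,0x24,0x22,0x20] = 21 73 bc 5f 73

#0 dst[0x04+2] := {0x3a,0x73}
#1 dst[0x23+5] := {0x26,0xbc,0x73,0x21,0x3f}
#2 dst[0x10+6] := {0x73,0x6e,0x5f,0xa5,0x9d,0xd1}
#3 dst[0x20+3] := {0x73,0x6e,0x5f}
query mem[0x26]=0x21, mem[0x05]=0x73, mem[0x24]=0xbc, mem[0x22]=0x5f, mem[0x20]=0x73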